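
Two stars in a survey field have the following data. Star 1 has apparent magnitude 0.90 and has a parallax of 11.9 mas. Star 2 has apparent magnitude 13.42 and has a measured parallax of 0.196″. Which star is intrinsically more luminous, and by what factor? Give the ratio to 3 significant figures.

Star 1 is more luminous, by a factor of 2.76×10^7.

Star 1: p = 11.9 mas = 0.0119″ → d = 1/p = 84.03 pc
Star 1: M = m − 5 log₁₀ d + 5 = 0.90 − 5·1.9245 + 5 = -3.722
Star 2: d = 1/p = 1/0.196″ = 5.102 pc
Star 2: M = m − 5 log₁₀ d + 5 = 13.42 − 5·0.7077 + 5 = 14.881
ΔM = M_1 − M_2 = -3.722 − (14.881) = -18.604; smaller M is more luminous → Star 1.
L ratio = 10^(0.4 |ΔM|) = 10^7.441 = 2.763×10^7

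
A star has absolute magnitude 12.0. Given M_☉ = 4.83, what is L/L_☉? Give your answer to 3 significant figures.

M − M_☉ = 12.0 − 4.83 = 7.170
L/L_☉ = 10^(−0.4 (M − M_☉)) = 10^-2.868 = 1.355×10^-3

L/L_☉ ≈ 1.36×10^-3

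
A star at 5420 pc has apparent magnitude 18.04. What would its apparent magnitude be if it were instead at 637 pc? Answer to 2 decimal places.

m ≈ 13.39

Flux ∝ 1/d², so Δm = 5 log₁₀(d₂/d₁) = 5 log₁₀(637/5420) = -4.649
m₂ = m₁ + Δm = 18.04 + (-4.649) = 13.391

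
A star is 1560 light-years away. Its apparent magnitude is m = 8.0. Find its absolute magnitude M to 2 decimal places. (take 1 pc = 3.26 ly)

d = 1560 ly / 3.26 = 478.5 pc
5 log₁₀(d/10 pc) = 5 log₁₀(478.5) − 5 = 8.400
M = m − 5 log₁₀(d/10) = 8.0 − 8.400 = -0.400

M ≈ -0.40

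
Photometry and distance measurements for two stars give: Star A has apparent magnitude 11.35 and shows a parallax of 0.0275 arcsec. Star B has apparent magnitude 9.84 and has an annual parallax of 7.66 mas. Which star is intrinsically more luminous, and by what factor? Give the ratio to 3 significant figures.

Star B is more luminous, by a factor of 51.8.

Star A: d = 1/p = 1/0.0275″ = 36.36 pc
Star A: M = m − 5 log₁₀ d + 5 = 11.35 − 5·1.5607 + 5 = 8.547
Star B: p = 7.66 mas = 7.66×10^-3″ → d = 1/p = 130.5 pc
Star B: M = m − 5 log₁₀ d + 5 = 9.84 − 5·2.1158 + 5 = 4.261
ΔM = M_A − M_B = 8.547 − (4.261) = 4.286; smaller M is more luminous → Star B.
L ratio = 10^(0.4 |ΔM|) = 10^1.714 = 51.79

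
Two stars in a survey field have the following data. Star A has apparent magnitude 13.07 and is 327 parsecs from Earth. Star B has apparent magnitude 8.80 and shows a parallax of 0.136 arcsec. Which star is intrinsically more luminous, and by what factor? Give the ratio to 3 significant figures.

Star A: M = m − 5 log₁₀ d + 5 = 13.07 − 5·2.5145 + 5 = 5.497
Star B: d = 1/p = 1/0.136″ = 7.353 pc
Star B: M = m − 5 log₁₀ d + 5 = 8.80 − 5·0.8665 + 5 = 9.468
ΔM = M_A − M_B = 5.497 − (9.468) = -3.970; smaller M is more luminous → Star A.
L ratio = 10^(0.4 |ΔM|) = 10^1.588 = 38.74

Star A is more luminous, by a factor of 38.7.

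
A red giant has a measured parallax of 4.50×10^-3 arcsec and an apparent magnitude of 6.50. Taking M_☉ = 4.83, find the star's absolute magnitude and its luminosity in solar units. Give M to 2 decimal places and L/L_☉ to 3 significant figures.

d = 1/p = 1/4.50×10^-3″ = 222.2 pc
M = m − 5 log₁₀ d + 5 = 6.50 − 5·2.3468 + 5 = -0.234
M − M_☉ = -0.234 − 4.83 = -5.064
L/L_☉ = 10^(−0.4 × -5.064) = 106.1

M ≈ -0.23; L/L_☉ ≈ 106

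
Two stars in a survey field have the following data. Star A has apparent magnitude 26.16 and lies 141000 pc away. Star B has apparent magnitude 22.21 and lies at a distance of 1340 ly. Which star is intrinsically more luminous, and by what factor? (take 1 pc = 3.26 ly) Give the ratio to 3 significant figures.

Star A: M = m − 5 log₁₀ d + 5 = 26.16 − 5·5.1492 + 5 = 5.414
Star B: d = 1340 ly / 3.26 = 411.0 pc
Star B: M = m − 5 log₁₀ d + 5 = 22.21 − 5·2.6139 + 5 = 14.141
ΔM = M_A − M_B = 5.414 − (14.141) = -8.727; smaller M is more luminous → Star A.
L ratio = 10^(0.4 |ΔM|) = 10^3.491 = 3095

Star A is more luminous, by a factor of 3100.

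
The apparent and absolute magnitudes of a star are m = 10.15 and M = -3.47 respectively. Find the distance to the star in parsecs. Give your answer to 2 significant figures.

d ≈ 5300 pc

μ = m − M = 13.620
m − M = 5 log₁₀ d − 5
log₁₀ d = (m − M)/5 + 1 = 3.7240
d = 10^3.7240 = 5297 pc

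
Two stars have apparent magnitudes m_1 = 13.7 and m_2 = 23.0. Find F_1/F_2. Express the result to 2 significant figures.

F_1/F_2 ≈ 5200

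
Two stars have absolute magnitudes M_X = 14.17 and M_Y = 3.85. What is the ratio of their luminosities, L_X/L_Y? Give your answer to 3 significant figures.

ΔM = M_X − M_Y = 10.32
L_X/L_Y = 10^(−0.4 ΔM) = 10^-4.128 = 7.447×10^-5

L_X/L_Y ≈ 7.45×10^-5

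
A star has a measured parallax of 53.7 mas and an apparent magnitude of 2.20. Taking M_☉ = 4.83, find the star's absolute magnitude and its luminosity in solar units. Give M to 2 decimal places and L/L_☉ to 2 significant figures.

d = 1/p = 1000/53.7 mas = 18.62 pc
M = m − 5 log₁₀ d + 5 = 2.20 − 5·1.2700 + 5 = 0.850
M − M_☉ = 0.850 − 4.83 = -3.980
L/L_☉ = 10^(−0.4 × -3.980) = 39.09

M ≈ 0.85; L/L_☉ ≈ 39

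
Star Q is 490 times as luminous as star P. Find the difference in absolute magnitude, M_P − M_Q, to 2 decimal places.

Pogson: ΔM = −2.5 log₁₀(ratio) = −2.5 log₁₀(490) = −2.5 × 2.6902 = -6.725
Star Q is brighter so has the smaller magnitude: M_P − M_Q is positive.

M_P − M_Q ≈ 6.73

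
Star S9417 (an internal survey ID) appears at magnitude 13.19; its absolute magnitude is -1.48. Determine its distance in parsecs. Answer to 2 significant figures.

d ≈ 8600 pc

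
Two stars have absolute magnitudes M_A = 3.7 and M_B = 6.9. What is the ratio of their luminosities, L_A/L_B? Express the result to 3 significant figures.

ΔM = M_A − M_B = -3.2
L_A/L_B = 10^(−0.4 ΔM) = 10^1.280 = 19.05

L_A/L_B ≈ 19.1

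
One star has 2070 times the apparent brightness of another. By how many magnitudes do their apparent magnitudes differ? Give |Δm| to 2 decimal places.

Pogson: Δm = −2.5 log₁₀(ratio) = −2.5 log₁₀(2070) = −2.5 × 3.3160 = -8.290

|Δm| ≈ 8.29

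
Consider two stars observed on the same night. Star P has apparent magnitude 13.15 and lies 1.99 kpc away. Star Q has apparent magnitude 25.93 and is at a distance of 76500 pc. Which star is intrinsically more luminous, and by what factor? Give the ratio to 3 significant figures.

Star P is more luminous, by a factor of 87.6.

Star P: d = 1.99 kpc = 1990 pc
Star P: M = m − 5 log₁₀ d + 5 = 13.15 − 5·3.2989 + 5 = 1.656
Star Q: M = m − 5 log₁₀ d + 5 = 25.93 − 5·4.8837 + 5 = 6.512
ΔM = M_P − M_Q = 1.656 − (6.512) = -4.856; smaller M is more luminous → Star P.
L ratio = 10^(0.4 |ΔM|) = 10^1.942 = 87.58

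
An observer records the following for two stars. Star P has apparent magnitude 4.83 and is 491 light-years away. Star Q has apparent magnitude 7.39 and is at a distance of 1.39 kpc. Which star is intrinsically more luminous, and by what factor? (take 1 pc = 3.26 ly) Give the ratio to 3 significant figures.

Star P: d = 491 ly / 3.26 = 150.6 pc
Star P: M = m − 5 log₁₀ d + 5 = 4.83 − 5·2.1779 + 5 = -1.059
Star Q: d = 1.39 kpc = 1390 pc
Star Q: M = m − 5 log₁₀ d + 5 = 7.39 − 5·3.1430 + 5 = -3.325
ΔM = M_P − M_Q = -1.059 − (-3.325) = 2.266; smaller M is more luminous → Star Q.
L ratio = 10^(0.4 |ΔM|) = 10^0.906 = 8.059

Star Q is more luminous, by a factor of 8.06.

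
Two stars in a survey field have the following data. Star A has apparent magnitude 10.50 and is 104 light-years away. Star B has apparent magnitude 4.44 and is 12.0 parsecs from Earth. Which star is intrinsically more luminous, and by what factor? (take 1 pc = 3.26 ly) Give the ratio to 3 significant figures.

Star B is more luminous, by a factor of 37.6.

Star A: d = 104 ly / 3.26 = 31.90 pc
Star A: M = m − 5 log₁₀ d + 5 = 10.50 − 5·1.5038 + 5 = 7.981
Star B: M = m − 5 log₁₀ d + 5 = 4.44 − 5·1.0792 + 5 = 4.044
ΔM = M_A − M_B = 7.981 − (4.044) = 3.937; smaller M is more luminous → Star B.
L ratio = 10^(0.4 |ΔM|) = 10^1.575 = 37.56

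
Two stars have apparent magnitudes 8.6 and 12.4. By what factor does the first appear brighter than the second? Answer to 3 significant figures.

33.1

Δm = 8.6 − (12.4) = -3.8
Flux ratio = 10^(−0.4 Δm) = 10^(−0.4 × -3.8) = 10^1.520 = 33.11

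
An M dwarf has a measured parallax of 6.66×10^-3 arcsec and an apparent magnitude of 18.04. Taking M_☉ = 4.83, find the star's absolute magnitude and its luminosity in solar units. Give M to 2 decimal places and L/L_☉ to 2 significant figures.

M ≈ 12.16; L/L_☉ ≈ 1.2×10^-3

d = 1/p = 1/6.66×10^-3″ = 150.2 pc
M = m − 5 log₁₀ d + 5 = 18.04 − 5·2.1765 + 5 = 12.157
M − M_☉ = 12.157 − 4.83 = 7.327
L/L_☉ = 10^(−0.4 × 7.327) = 1.172×10^-3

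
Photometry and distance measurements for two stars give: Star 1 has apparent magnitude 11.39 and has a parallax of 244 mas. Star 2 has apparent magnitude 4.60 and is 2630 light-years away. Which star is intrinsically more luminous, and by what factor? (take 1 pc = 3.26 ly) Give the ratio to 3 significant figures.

Star 1: p = 244 mas = 0.244″ → d = 1/p = 4.098 pc
Star 1: M = m − 5 log₁₀ d + 5 = 11.39 − 5·0.6126 + 5 = 13.327
Star 2: d = 2630 ly / 3.26 = 806.7 pc
Star 2: M = m − 5 log₁₀ d + 5 = 4.60 − 5·2.9067 + 5 = -4.934
ΔM = M_1 − M_2 = 13.327 − (-4.934) = 18.261; smaller M is more luminous → Star 2.
L ratio = 10^(0.4 |ΔM|) = 10^7.304 = 2.015×10^7

Star 2 is more luminous, by a factor of 2.01×10^7.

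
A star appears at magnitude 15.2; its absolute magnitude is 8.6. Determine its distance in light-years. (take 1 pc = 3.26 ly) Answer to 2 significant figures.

μ = m − M = 6.600
m − M = 5 log₁₀ d − 5
log₁₀ d = (m − M)/5 + 1 = 2.3200
d = 10^2.3200 = 208.9 pc
= 681.1 ly

d ≈ 680 ly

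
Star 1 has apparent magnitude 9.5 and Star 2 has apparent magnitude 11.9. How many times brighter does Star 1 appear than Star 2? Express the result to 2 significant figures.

Δm = 9.5 − (11.9) = -2.4
Flux ratio = 10^(−0.4 Δm) = 10^(−0.4 × -2.4) = 10^0.960 = 9.120

9.1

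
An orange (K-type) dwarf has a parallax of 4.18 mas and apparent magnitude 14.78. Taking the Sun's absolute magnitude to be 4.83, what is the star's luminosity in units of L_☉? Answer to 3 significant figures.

L/L_☉ ≈ 0.0599

d = 1/p = 1000/4.18 mas = 239.2 pc
M = m − 5 log₁₀ d + 5 = 14.78 − 5·2.3788 + 5 = 7.886
M − M_☉ = 7.886 − 4.83 = 3.056
L/L_☉ = 10^(−0.4 × 3.056) = 0.05993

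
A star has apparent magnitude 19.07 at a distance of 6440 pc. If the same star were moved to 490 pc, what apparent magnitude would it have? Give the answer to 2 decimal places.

m ≈ 13.48

Flux ∝ 1/d², so Δm = 5 log₁₀(d₂/d₁) = 5 log₁₀(490/6440) = -5.593
m₂ = m₁ + Δm = 19.07 + (-5.593) = 13.477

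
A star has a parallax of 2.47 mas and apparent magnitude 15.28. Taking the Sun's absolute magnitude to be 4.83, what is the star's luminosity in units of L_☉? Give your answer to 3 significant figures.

L/L_☉ ≈ 0.108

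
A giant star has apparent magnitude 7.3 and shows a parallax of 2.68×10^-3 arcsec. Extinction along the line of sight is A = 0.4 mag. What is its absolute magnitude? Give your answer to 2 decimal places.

d = 1/p = 1/2.68×10^-3″ = 373.1 pc
5 log₁₀(d/10 pc) = 5 log₁₀(373.1) − 5 = 7.859
M = m − 5 log₁₀(d/10) − A = 7.3 − 7.859 − 0.4 = -0.959

M ≈ -0.96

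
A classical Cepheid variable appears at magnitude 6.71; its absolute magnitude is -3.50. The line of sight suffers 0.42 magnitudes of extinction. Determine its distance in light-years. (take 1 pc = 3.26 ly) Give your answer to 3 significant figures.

d ≈ 2960 ly

m − M = 5 log₁₀(d/10 pc) + A  ⇒  6.71 − (-3.50) − 0.42 = 5 log₁₀(d/10)
9.790 = 5 log₁₀(d/10)
log₁₀ d = (m − M − A)/5 + 1 = 2.9580
d = 10^2.9580 = 907.8 pc
= 2959 ly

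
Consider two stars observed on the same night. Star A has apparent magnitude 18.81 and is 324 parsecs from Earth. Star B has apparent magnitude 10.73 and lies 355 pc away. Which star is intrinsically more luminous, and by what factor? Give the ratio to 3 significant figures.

Star A: M = m − 5 log₁₀ d + 5 = 18.81 − 5·2.5105 + 5 = 11.257
Star B: M = m − 5 log₁₀ d + 5 = 10.73 − 5·2.5502 + 5 = 2.979
ΔM = M_A − M_B = 11.257 − (2.979) = 8.278; smaller M is more luminous → Star B.
L ratio = 10^(0.4 |ΔM|) = 10^3.311 = 2048

Star B is more luminous, by a factor of 2050.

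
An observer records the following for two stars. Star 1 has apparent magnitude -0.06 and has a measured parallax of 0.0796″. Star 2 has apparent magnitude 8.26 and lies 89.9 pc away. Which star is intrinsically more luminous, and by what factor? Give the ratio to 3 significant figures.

Star 1 is more luminous, by a factor of 41.6.

Star 1: d = 1/p = 1/0.0796″ = 12.56 pc
Star 1: M = m − 5 log₁₀ d + 5 = -0.06 − 5·1.0991 + 5 = -0.555
Star 2: M = m − 5 log₁₀ d + 5 = 8.26 − 5·1.9538 + 5 = 3.491
ΔM = M_1 − M_2 = -0.555 − (3.491) = -4.047; smaller M is more luminous → Star 1.
L ratio = 10^(0.4 |ΔM|) = 10^1.619 = 41.56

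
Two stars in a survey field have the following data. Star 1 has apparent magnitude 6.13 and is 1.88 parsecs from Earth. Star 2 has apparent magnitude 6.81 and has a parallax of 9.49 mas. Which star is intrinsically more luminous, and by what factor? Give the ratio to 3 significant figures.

Star 1: M = m − 5 log₁₀ d + 5 = 6.13 − 5·0.2742 + 5 = 9.759
Star 2: p = 9.49 mas = 9.49×10^-3″ → d = 1/p = 105.4 pc
Star 2: M = m − 5 log₁₀ d + 5 = 6.81 − 5·2.0227 + 5 = 1.696
ΔM = M_1 − M_2 = 9.759 − (1.696) = 8.063; smaller M is more luminous → Star 2.
L ratio = 10^(0.4 |ΔM|) = 10^3.225 = 1679

Star 2 is more luminous, by a factor of 1680.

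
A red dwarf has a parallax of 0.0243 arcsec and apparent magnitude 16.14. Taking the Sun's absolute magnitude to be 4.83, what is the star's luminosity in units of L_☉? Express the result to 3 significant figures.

L/L_☉ ≈ 5.07×10^-4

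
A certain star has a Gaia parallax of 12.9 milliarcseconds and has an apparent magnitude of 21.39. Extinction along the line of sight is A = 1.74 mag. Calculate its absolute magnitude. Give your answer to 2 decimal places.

p = 12.9 mas = 0.0129″ → d = 1/p = 77.52 pc
5 log₁₀(d/10 pc) = 5 log₁₀(77.52) − 5 = 4.447
M = m − 5 log₁₀(d/10) − A = 21.39 − 4.447 − 1.74 = 15.203

M ≈ 15.20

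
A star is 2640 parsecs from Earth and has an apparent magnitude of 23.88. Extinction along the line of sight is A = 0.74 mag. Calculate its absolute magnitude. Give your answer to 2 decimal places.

M ≈ 11.03

5 log₁₀(d/10 pc) = 5 log₁₀(2640) − 5 = 12.108
M = m − 5 log₁₀(d/10) − A = 23.88 − 12.108 − 0.74 = 11.032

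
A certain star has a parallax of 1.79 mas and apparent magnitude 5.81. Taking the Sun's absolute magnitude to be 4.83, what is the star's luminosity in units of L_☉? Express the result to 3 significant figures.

d = 1/p = 1000/1.79 mas = 558.7 pc
M = m − 5 log₁₀ d + 5 = 5.81 − 5·2.7471 + 5 = -2.926
M − M_☉ = -2.926 − 4.83 = -7.756
L/L_☉ = 10^(−0.4 × -7.756) = 1266

L/L_☉ ≈ 1270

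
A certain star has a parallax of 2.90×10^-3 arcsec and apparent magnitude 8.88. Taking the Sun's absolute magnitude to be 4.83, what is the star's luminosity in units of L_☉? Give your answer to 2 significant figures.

L/L_☉ ≈ 29

d = 1/p = 1/2.90×10^-3″ = 344.8 pc
M = m − 5 log₁₀ d + 5 = 8.88 − 5·2.5376 + 5 = 1.192
M − M_☉ = 1.192 − 4.83 = -3.638
L/L_☉ = 10^(−0.4 × -3.638) = 28.52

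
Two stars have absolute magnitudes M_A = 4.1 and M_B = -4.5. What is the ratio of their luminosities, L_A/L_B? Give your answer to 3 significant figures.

ΔM = M_A − M_B = 8.6
L_A/L_B = 10^(−0.4 ΔM) = 10^-3.440 = 3.631×10^-4

L_A/L_B ≈ 3.63×10^-4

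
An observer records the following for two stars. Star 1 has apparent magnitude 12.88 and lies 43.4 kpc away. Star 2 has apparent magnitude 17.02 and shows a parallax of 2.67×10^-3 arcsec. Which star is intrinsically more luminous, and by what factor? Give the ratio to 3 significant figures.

Star 1 is more luminous, by a factor of 608000.

Star 1: d = 43.4 kpc = 43400 pc
Star 1: M = m − 5 log₁₀ d + 5 = 12.88 − 5·4.6375 + 5 = -5.307
Star 2: d = 1/p = 1/2.67×10^-3″ = 374.5 pc
Star 2: M = m − 5 log₁₀ d + 5 = 17.02 − 5·2.5735 + 5 = 9.153
ΔM = M_1 − M_2 = -5.307 − (9.153) = -14.460; smaller M is more luminous → Star 1.
L ratio = 10^(0.4 |ΔM|) = 10^5.784 = 608100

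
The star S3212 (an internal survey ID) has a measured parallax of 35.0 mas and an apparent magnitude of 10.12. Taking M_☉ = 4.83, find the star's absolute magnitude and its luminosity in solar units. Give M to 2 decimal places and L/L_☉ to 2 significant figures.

M ≈ 7.84; L/L_☉ ≈ 0.062

d = 1/p = 1000/35.0 mas = 28.57 pc
M = m − 5 log₁₀ d + 5 = 10.12 − 5·1.4559 + 5 = 7.840
M − M_☉ = 7.840 − 4.83 = 3.010
L/L_☉ = 10^(−0.4 × 3.010) = 0.06250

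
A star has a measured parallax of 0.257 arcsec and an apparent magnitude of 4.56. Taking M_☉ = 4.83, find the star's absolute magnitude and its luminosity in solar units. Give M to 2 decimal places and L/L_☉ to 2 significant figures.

d = 1/p = 1/0.257″ = 3.891 pc
M = m − 5 log₁₀ d + 5 = 4.56 − 5·0.5901 + 5 = 6.610
M − M_☉ = 6.610 − 4.83 = 1.780
L/L_☉ = 10^(−0.4 × 1.780) = 0.1941

M ≈ 6.61; L/L_☉ ≈ 0.19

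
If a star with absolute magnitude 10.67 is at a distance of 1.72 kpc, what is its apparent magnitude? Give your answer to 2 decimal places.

d = 1.72 kpc = 1720 pc
m = M + 5 log₁₀ d − 5 = 10.67 + 5·3.2355 − 5 = 21.848

m ≈ 21.85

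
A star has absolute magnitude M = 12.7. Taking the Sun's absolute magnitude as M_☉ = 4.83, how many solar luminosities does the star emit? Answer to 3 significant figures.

L/L_☉ ≈ 7.11×10^-4

M − M_☉ = 12.7 − 4.83 = 7.870
L/L_☉ = 10^(−0.4 (M − M_☉)) = 10^-3.148 = 7.112×10^-4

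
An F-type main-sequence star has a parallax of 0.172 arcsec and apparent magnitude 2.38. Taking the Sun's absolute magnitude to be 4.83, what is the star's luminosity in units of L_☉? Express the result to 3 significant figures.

L/L_☉ ≈ 3.23

d = 1/p = 1/0.172″ = 5.814 pc
M = m − 5 log₁₀ d + 5 = 2.38 − 5·0.7645 + 5 = 3.558
M − M_☉ = 3.558 − 4.83 = -1.272
L/L_☉ = 10^(−0.4 × -1.272) = 3.228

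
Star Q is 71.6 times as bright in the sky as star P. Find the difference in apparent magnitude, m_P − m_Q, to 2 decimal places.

Pogson: Δm = −2.5 log₁₀(ratio) = −2.5 log₁₀(71.6) = −2.5 × 1.8549 = -4.637
Star Q is brighter so has the smaller magnitude: m_P − m_Q is positive.

m_P − m_Q ≈ 4.64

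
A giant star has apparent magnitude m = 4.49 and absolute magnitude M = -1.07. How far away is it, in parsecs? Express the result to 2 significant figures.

d ≈ 130 pc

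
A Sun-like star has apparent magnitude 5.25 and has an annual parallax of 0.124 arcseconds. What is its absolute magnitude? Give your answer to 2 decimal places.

M ≈ 5.72

d = 1/p = 1/0.124″ = 8.065 pc
5 log₁₀(d/10 pc) = 5 log₁₀(8.065) − 5 = -0.467
M = m − 5 log₁₀(d/10) = 5.25 + 0.467 = 5.717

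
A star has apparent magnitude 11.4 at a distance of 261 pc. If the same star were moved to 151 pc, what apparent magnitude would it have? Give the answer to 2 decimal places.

m ≈ 10.21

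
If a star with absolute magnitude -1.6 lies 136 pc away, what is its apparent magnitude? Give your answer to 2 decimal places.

m ≈ 4.07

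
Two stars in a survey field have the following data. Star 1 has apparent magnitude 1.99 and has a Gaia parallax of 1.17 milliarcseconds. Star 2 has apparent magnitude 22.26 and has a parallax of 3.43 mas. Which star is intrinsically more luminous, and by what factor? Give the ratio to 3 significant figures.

Star 1 is more luminous, by a factor of 1.10×10^9.

Star 1: p = 1.17 mas = 1.17×10^-3″ → d = 1/p = 854.7 pc
Star 1: M = m − 5 log₁₀ d + 5 = 1.99 − 5·2.9318 + 5 = -7.669
Star 2: p = 3.43 mas = 3.43×10^-3″ → d = 1/p = 291.5 pc
Star 2: M = m − 5 log₁₀ d + 5 = 22.26 − 5·2.4647 + 5 = 14.936
ΔM = M_1 − M_2 = -7.669 − (14.936) = -22.606; smaller M is more luminous → Star 1.
L ratio = 10^(0.4 |ΔM|) = 10^9.042 = 1.102×10^9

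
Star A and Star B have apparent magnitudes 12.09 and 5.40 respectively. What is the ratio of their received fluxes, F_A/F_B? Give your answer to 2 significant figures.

F_A/F_B ≈ 2.1×10^-3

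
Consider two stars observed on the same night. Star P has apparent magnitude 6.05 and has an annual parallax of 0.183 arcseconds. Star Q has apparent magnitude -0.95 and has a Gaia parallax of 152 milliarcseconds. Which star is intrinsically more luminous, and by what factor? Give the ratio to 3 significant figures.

Star Q is more luminous, by a factor of 915.

Star P: d = 1/p = 1/0.183″ = 5.464 pc
Star P: M = m − 5 log₁₀ d + 5 = 6.05 − 5·0.7375 + 5 = 7.362
Star Q: p = 152 mas = 0.152″ → d = 1/p = 6.579 pc
Star Q: M = m − 5 log₁₀ d + 5 = -0.95 − 5·0.8182 + 5 = -0.041
ΔM = M_P − M_Q = 7.362 − (-0.041) = 7.403; smaller M is more luminous → Star Q.
L ratio = 10^(0.4 |ΔM|) = 10^2.961 = 914.6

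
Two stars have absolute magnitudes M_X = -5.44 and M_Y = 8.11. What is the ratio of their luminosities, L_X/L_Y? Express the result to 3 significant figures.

L_X/L_Y ≈ 263000

ΔM = M_X − M_Y = -13.55
L_X/L_Y = 10^(−0.4 ΔM) = 10^5.420 = 263000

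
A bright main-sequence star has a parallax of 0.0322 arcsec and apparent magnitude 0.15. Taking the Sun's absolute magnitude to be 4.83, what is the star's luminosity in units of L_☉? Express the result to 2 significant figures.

L/L_☉ ≈ 720

d = 1/p = 1/0.0322″ = 31.06 pc
M = m − 5 log₁₀ d + 5 = 0.15 − 5·1.4921 + 5 = -2.311
M − M_☉ = -2.311 − 4.83 = -7.141
L/L_☉ = 10^(−0.4 × -7.141) = 718.3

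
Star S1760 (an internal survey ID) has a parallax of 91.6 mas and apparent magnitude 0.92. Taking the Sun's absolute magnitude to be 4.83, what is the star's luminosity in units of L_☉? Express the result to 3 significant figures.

L/L_☉ ≈ 43.7

d = 1/p = 1000/91.6 mas = 10.92 pc
M = m − 5 log₁₀ d + 5 = 0.92 − 5·1.0381 + 5 = 0.729
M − M_☉ = 0.729 − 4.83 = -4.101
L/L_☉ = 10^(−0.4 × -4.101) = 43.67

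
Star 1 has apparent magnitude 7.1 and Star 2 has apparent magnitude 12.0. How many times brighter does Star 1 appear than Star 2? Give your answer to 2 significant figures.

91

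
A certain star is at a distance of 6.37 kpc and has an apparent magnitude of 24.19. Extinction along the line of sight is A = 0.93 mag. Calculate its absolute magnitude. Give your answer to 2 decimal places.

M ≈ 9.24

d = 6.37 kpc = 6370 pc
5 log₁₀(d/10 pc) = 5 log₁₀(6370) − 5 = 14.021
M = m − 5 log₁₀(d/10) − A = 24.19 − 14.021 − 0.93 = 9.239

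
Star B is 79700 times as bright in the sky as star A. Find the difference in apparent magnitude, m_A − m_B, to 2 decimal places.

Pogson: Δm = −2.5 log₁₀(ratio) = −2.5 log₁₀(79700) = −2.5 × 4.9015 = -12.254
Star B is brighter so has the smaller magnitude: m_A − m_B is positive.

m_A − m_B ≈ 12.25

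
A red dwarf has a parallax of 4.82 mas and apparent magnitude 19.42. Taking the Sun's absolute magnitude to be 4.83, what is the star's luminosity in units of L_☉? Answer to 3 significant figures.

d = 1/p = 1000/4.82 mas = 207.5 pc
M = m − 5 log₁₀ d + 5 = 19.42 − 5·2.3170 + 5 = 12.835
M − M_☉ = 12.835 − 4.83 = 8.005
L/L_☉ = 10^(−0.4 × 8.005) = 6.279×10^-4

L/L_☉ ≈ 6.28×10^-4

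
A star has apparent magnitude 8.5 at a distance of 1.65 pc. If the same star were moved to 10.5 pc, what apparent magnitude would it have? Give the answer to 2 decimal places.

Flux ∝ 1/d², so Δm = 5 log₁₀(d₂/d₁) = 5 log₁₀(10.5/1.65) = 4.019
m₂ = m₁ + Δm = 8.5 + (4.019) = 12.519

m ≈ 12.52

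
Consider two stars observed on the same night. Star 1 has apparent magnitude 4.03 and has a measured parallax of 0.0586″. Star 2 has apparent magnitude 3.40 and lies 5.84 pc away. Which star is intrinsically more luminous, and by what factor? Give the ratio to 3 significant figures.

Star 1 is more luminous, by a factor of 4.78.

Star 1: d = 1/p = 1/0.0586″ = 17.06 pc
Star 1: M = m − 5 log₁₀ d + 5 = 4.03 − 5·1.2321 + 5 = 2.869
Star 2: M = m − 5 log₁₀ d + 5 = 3.40 − 5·0.7664 + 5 = 4.568
ΔM = M_1 − M_2 = 2.869 − (4.568) = -1.698; smaller M is more luminous → Star 1.
L ratio = 10^(0.4 |ΔM|) = 10^0.679 = 4.779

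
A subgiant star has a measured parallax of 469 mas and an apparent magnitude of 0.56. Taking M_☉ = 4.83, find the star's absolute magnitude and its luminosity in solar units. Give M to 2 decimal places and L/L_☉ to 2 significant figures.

d = 1/p = 1000/469 mas = 2.132 pc
M = m − 5 log₁₀ d + 5 = 0.56 − 5·0.3288 + 5 = 3.916
M − M_☉ = 3.916 − 4.83 = -0.914
L/L_☉ = 10^(−0.4 × -0.914) = 2.321

M ≈ 3.92; L/L_☉ ≈ 2.3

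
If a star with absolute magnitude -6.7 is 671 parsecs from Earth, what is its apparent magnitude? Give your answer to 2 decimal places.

m = M + 5 log₁₀ d − 5 = -6.7 + 5·2.8267 − 5 = 2.434

m ≈ 2.43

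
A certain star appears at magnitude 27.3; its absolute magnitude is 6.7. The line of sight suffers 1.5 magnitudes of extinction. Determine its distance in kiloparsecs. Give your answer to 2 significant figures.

d ≈ 66 kpc

m − M = 5 log₁₀(d/10 pc) + A  ⇒  27.3 − (6.7) − 1.5 = 5 log₁₀(d/10)
19.100 = 5 log₁₀(d/10)
log₁₀ d = (m − M − A)/5 + 1 = 4.8200
d = 10^4.8200 = 66070 pc
= 66.07 kpc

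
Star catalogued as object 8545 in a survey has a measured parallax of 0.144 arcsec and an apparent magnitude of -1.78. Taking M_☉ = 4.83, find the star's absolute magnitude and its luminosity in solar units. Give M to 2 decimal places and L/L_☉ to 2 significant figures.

M ≈ -0.99; L/L_☉ ≈ 210

d = 1/p = 1/0.144″ = 6.944 pc
M = m − 5 log₁₀ d + 5 = -1.78 − 5·0.8416 + 5 = -0.988
M − M_☉ = -0.988 − 4.83 = -5.818
L/L_☉ = 10^(−0.4 × -5.818) = 212.5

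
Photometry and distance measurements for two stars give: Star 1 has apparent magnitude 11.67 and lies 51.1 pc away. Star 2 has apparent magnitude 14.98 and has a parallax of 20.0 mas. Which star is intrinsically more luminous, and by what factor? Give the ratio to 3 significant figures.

Star 1 is more luminous, by a factor of 22.0.

Star 1: M = m − 5 log₁₀ d + 5 = 11.67 − 5·1.7084 + 5 = 8.128
Star 2: p = 20.0 mas = 0.0200″ → d = 1/p = 50.00 pc
Star 2: M = m − 5 log₁₀ d + 5 = 14.98 − 5·1.6990 + 5 = 11.485
ΔM = M_1 − M_2 = 8.128 − (11.485) = -3.357; smaller M is more luminous → Star 1.
L ratio = 10^(0.4 |ΔM|) = 10^1.343 = 22.02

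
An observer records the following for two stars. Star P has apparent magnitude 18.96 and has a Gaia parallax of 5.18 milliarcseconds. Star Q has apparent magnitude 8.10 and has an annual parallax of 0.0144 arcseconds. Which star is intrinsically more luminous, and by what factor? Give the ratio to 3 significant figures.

Star Q is more luminous, by a factor of 2860.

Star P: p = 5.18 mas = 5.18×10^-3″ → d = 1/p = 193.1 pc
Star P: M = m − 5 log₁₀ d + 5 = 18.96 − 5·2.2857 + 5 = 12.532
Star Q: d = 1/p = 1/0.0144″ = 69.44 pc
Star Q: M = m − 5 log₁₀ d + 5 = 8.10 − 5·1.8416 + 5 = 3.892
ΔM = M_P − M_Q = 12.532 − (3.892) = 8.640; smaller M is more luminous → Star Q.
L ratio = 10^(0.4 |ΔM|) = 10^3.456 = 2857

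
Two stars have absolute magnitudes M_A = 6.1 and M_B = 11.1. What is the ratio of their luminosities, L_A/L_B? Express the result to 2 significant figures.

ΔM = M_A − M_B = -5.0
L_A/L_B = 10^(−0.4 ΔM) = 10^2.000 = 100.0

L_A/L_B ≈ 100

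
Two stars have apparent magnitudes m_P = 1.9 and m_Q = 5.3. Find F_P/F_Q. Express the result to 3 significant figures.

F_P/F_Q ≈ 22.9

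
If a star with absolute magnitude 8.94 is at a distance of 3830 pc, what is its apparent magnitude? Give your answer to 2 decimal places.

m = M + 5 log₁₀ d − 5 = 8.94 + 5·3.5832 − 5 = 21.856

m ≈ 21.86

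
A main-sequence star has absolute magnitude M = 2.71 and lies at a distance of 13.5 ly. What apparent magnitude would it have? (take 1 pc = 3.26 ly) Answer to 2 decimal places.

d = 13.5 ly / 3.26 = 4.141 pc
m = M + 5 log₁₀ d − 5 = 2.71 + 5·0.6171 − 5 = 0.796

m ≈ 0.80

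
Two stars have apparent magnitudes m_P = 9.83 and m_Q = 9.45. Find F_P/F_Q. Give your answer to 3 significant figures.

Δm = 9.83 − (9.45) = 0.38
Flux ratio = 10^(−0.4 Δm) = 10^(−0.4 × 0.38) = 10^-0.152 = 0.7047

F_P/F_Q ≈ 0.705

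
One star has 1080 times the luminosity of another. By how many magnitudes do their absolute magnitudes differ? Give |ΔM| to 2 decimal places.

Pogson: ΔM = −2.5 log₁₀(ratio) = −2.5 log₁₀(1080) = −2.5 × 3.0334 = -7.584

|ΔM| ≈ 7.58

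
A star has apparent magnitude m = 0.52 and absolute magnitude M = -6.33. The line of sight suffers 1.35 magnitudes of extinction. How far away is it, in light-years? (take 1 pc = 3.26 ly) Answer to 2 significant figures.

m − M = 5 log₁₀(d/10 pc) + A  ⇒  0.52 − (-6.33) − 1.35 = 5 log₁₀(d/10)
5.500 = 5 log₁₀(d/10)
log₁₀ d = (m − M − A)/5 + 1 = 2.1000
d = 10^2.1000 = 125.9 pc
= 410.4 ly

d ≈ 410 ly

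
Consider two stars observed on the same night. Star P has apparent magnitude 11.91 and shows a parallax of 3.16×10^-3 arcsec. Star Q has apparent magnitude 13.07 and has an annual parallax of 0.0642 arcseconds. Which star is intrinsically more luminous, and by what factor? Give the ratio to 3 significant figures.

Star P: d = 1/p = 1/3.16×10^-3″ = 316.5 pc
Star P: M = m − 5 log₁₀ d + 5 = 11.91 − 5·2.5003 + 5 = 4.408
Star Q: d = 1/p = 1/0.0642″ = 15.58 pc
Star Q: M = m − 5 log₁₀ d + 5 = 13.07 − 5·1.1925 + 5 = 12.108
ΔM = M_P − M_Q = 4.408 − (12.108) = -7.699; smaller M is more luminous → Star P.
L ratio = 10^(0.4 |ΔM|) = 10^3.080 = 1201

Star P is more luminous, by a factor of 1200.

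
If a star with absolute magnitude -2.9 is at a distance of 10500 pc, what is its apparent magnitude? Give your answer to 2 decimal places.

m ≈ 12.21

m = M + 5 log₁₀ d − 5 = -2.9 + 5·4.0212 − 5 = 12.206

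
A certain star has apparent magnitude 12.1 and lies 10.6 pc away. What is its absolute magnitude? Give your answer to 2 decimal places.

M ≈ 11.97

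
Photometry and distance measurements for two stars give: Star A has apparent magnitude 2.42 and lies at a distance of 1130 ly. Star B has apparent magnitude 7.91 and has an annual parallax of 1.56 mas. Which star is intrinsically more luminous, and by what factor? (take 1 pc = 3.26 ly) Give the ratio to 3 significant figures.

Star A is more luminous, by a factor of 45.9.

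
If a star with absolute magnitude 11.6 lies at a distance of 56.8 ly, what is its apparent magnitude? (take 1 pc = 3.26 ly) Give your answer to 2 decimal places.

m ≈ 12.81

d = 56.8 ly / 3.26 = 17.42 pc
m = M + 5 log₁₀ d − 5 = 11.6 + 5·1.2411 − 5 = 12.806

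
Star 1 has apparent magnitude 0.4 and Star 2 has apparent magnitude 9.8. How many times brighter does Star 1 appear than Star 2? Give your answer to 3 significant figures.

Magnitude difference = -9.4
Flux ratio = 10^(−0.4 Δm) = 10^(−0.4 × -9.4) = 10^3.760 = 5754

5750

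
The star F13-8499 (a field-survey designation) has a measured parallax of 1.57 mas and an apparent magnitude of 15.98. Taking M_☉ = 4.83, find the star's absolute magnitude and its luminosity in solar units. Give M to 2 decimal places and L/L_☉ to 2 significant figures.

d = 1/p = 1000/1.57 mas = 636.9 pc
M = m − 5 log₁₀ d + 5 = 15.98 − 5·2.8041 + 5 = 6.959
M − M_☉ = 6.959 − 4.83 = 2.129
L/L_☉ = 10^(−0.4 × 2.129) = 0.1407

M ≈ 6.96; L/L_☉ ≈ 0.14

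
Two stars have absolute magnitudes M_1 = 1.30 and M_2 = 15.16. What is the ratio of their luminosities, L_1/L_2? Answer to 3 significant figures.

L_1/L_2 ≈ 350000

ΔM = M_1 − M_2 = -13.86
L_1/L_2 = 10^(−0.4 ΔM) = 10^5.544 = 349900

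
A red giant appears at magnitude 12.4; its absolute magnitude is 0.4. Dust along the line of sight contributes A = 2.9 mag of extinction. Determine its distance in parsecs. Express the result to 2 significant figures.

m − M = 5 log₁₀(d/10 pc) + A  ⇒  12.4 − (0.4) − 2.9 = 5 log₁₀(d/10)
9.100 = 5 log₁₀(d/10)
log₁₀ d = (m − M − A)/5 + 1 = 2.8200
d = 10^2.8200 = 660.7 pc

d ≈ 660 pc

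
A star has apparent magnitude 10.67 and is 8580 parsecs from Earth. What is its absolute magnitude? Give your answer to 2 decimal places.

M ≈ -4.00

5 log₁₀(d/10 pc) = 5 log₁₀(8580) − 5 = 14.667
M = m − 5 log₁₀(d/10) = 10.67 − 14.667 = -3.997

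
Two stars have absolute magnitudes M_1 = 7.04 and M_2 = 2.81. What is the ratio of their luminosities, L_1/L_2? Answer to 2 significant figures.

L_1/L_2 ≈ 0.020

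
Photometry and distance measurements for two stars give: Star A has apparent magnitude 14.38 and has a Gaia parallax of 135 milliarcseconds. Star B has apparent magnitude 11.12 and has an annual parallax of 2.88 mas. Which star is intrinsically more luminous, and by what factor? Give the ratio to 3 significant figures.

Star B is more luminous, by a factor of 44200.

Star A: p = 135 mas = 0.135″ → d = 1/p = 7.407 pc
Star A: M = m − 5 log₁₀ d + 5 = 14.38 − 5·0.8697 + 5 = 15.032
Star B: p = 2.88 mas = 2.88×10^-3″ → d = 1/p = 347.2 pc
Star B: M = m − 5 log₁₀ d + 5 = 11.12 − 5·2.5406 + 5 = 3.417
ΔM = M_A − M_B = 15.032 − (3.417) = 11.615; smaller M is more luminous → Star B.
L ratio = 10^(0.4 |ΔM|) = 10^4.646 = 44250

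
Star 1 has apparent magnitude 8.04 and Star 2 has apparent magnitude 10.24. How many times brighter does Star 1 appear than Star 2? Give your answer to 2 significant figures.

7.6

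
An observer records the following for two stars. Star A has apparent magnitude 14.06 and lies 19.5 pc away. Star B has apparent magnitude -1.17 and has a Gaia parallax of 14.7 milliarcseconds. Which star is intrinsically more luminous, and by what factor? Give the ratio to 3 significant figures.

Star A: M = m − 5 log₁₀ d + 5 = 14.06 − 5·1.2900 + 5 = 12.610
Star B: p = 14.7 mas = 0.0147″ → d = 1/p = 68.03 pc
Star B: M = m − 5 log₁₀ d + 5 = -1.17 − 5·1.8327 + 5 = -5.333
ΔM = M_A − M_B = 12.610 − (-5.333) = 17.943; smaller M is more luminous → Star B.
L ratio = 10^(0.4 |ΔM|) = 10^7.177 = 1.504×10^7

Star B is more luminous, by a factor of 1.50×10^7.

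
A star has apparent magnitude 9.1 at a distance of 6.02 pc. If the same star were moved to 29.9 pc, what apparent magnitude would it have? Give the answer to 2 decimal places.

Flux ∝ 1/d², so Δm = 5 log₁₀(d₂/d₁) = 5 log₁₀(29.9/6.02) = 3.480
m₂ = m₁ + Δm = 9.1 + (3.480) = 12.580

m ≈ 12.58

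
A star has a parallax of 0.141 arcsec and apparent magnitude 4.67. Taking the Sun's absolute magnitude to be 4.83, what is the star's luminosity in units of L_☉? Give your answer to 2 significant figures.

L/L_☉ ≈ 0.58

d = 1/p = 1/0.141″ = 7.092 pc
M = m − 5 log₁₀ d + 5 = 4.67 − 5·0.8508 + 5 = 5.416
M − M_☉ = 5.416 − 4.83 = 0.586
L/L_☉ = 10^(−0.4 × 0.586) = 0.5829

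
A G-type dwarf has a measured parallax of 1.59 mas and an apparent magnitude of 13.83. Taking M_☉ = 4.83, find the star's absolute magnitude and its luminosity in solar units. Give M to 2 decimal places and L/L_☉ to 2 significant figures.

d = 1/p = 1000/1.59 mas = 628.9 pc
M = m − 5 log₁₀ d + 5 = 13.83 − 5·2.7986 + 5 = 4.837
M − M_☉ = 4.837 − 4.83 = 0.007
L/L_☉ = 10^(−0.4 × 0.007) = 0.9936

M ≈ 4.84; L/L_☉ ≈ 0.99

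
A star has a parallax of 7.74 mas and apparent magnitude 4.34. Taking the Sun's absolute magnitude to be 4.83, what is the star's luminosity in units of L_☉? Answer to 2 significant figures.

d = 1/p = 1000/7.74 mas = 129.2 pc
M = m − 5 log₁₀ d + 5 = 4.34 − 5·2.1113 + 5 = -1.216
M − M_☉ = -1.216 − 4.83 = -6.046
L/L_☉ = 10^(−0.4 × -6.046) = 262.1

L/L_☉ ≈ 260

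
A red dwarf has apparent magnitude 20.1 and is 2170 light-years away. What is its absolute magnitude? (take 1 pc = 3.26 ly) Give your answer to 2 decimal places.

d = 2170 ly / 3.26 = 665.6 pc
5 log₁₀(d/10 pc) = 5 log₁₀(665.6) − 5 = 9.116
M = m − 5 log₁₀(d/10) = 20.1 − 9.116 = 10.984

M ≈ 10.98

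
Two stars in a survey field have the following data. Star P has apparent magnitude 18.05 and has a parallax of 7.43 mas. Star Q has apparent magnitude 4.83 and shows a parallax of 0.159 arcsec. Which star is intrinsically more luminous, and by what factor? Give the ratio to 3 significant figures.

Star Q is more luminous, by a factor of 424.

Star P: p = 7.43 mas = 7.43×10^-3″ → d = 1/p = 134.6 pc
Star P: M = m − 5 log₁₀ d + 5 = 18.05 − 5·2.1290 + 5 = 12.405
Star Q: d = 1/p = 1/0.159″ = 6.289 pc
Star Q: M = m − 5 log₁₀ d + 5 = 4.83 − 5·0.7986 + 5 = 5.837
ΔM = M_P − M_Q = 12.405 − (5.837) = 6.568; smaller M is more luminous → Star Q.
L ratio = 10^(0.4 |ΔM|) = 10^2.627 = 423.8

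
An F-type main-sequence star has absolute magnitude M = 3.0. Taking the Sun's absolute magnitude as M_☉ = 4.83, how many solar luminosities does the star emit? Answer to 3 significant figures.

M − M_☉ = 3.0 − 4.83 = -1.830
L/L_☉ = 10^(−0.4 (M − M_☉)) = 10^0.732 = 5.395

L/L_☉ ≈ 5.40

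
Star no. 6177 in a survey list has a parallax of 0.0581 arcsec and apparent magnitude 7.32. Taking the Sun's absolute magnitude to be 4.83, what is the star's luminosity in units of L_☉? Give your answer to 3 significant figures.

L/L_☉ ≈ 0.299

d = 1/p = 1/0.0581″ = 17.21 pc
M = m − 5 log₁₀ d + 5 = 7.32 − 5·1.2358 + 5 = 6.141
M − M_☉ = 6.141 − 4.83 = 1.311
L/L_☉ = 10^(−0.4 × 1.311) = 0.2990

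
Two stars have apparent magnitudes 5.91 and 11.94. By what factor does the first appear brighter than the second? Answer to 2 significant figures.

Magnitude difference = -6.03
Flux ratio = 10^(−0.4 Δm) = 10^(−0.4 × -6.03) = 10^2.412 = 258.2

260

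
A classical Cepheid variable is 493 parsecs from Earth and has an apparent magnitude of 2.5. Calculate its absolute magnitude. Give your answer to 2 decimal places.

M ≈ -5.96

5 log₁₀(d/10 pc) = 5 log₁₀(493.0) − 5 = 8.464
M = m − 5 log₁₀(d/10) = 2.5 − 8.464 = -5.964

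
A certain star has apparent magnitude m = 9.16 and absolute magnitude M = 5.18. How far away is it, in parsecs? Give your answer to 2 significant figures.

Distance modulus: m − M = 9.16 − (5.18) = 3.980
m − M = 5 log₁₀ d − 5
log₁₀ d = (m − M)/5 + 1 = 1.7960
d = 10^1.7960 = 62.52 pc

d ≈ 63 pc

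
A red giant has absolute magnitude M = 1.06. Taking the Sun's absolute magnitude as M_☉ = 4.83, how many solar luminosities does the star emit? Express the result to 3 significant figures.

L/L_☉ ≈ 32.2

M − M_☉ = 1.06 − 4.83 = -3.770
L/L_☉ = 10^(−0.4 (M − M_☉)) = 10^1.508 = 32.21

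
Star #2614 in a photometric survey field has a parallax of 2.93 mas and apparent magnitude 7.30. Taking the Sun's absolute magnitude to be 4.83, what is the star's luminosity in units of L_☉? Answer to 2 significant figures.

d = 1/p = 1000/2.93 mas = 341.3 pc
M = m − 5 log₁₀ d + 5 = 7.30 − 5·2.5331 + 5 = -0.366
M − M_☉ = -0.366 − 4.83 = -5.196
L/L_☉ = 10^(−0.4 × -5.196) = 119.7

L/L_☉ ≈ 120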